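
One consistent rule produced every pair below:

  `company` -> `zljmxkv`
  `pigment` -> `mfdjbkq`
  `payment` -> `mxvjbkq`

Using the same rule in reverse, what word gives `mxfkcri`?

painful

Every letter moves 23 places later in the alphabet, wrapping around z→a.
Decoding mxfkcri: m−23=p, x−23=a, f−23=i, k−23=n, c−23=f, r−23=u, i−23=l.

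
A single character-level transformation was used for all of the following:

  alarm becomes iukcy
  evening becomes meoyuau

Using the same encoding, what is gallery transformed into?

ojvwqem

In alarm: a→i is +8, l→u is +9, a→k is +10, r→c is +11 — the shift increases by 1 each position. Each letter shifts forward by (position + 8), i.e. 8, 9, 10, … — the shift grows by one for each successive letter.
For gallery: g+8=o, a+9=j, l+10=v, l+11=w, e+12=q, r+13=e, y+14=m.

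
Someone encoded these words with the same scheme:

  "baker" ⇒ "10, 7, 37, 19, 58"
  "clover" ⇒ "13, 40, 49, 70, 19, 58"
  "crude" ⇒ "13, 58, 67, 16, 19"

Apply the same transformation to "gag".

b(#2)→10 and a(#1)→7: differences scale by 3, so n = 3·pos + 4. Each letter becomes 3×(its alphabet position, a=1..z=26) + 4.
For gag: g=7→25, a=1→7, g=7→25.

25, 7, 25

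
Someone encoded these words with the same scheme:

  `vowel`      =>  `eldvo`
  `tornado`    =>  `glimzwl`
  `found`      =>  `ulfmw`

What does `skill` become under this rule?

hproo

Each pair mirrors across the alphabet (v↔e, o↔l, w↔d): positions sum to 25. Each letter is replaced by its mirror in the alphabet: a↔z, b↔y, c↔x, and so on (the Atbash cipher).
Applying it to skill: s↔h, k↔p, i↔r, l↔o, l↔o.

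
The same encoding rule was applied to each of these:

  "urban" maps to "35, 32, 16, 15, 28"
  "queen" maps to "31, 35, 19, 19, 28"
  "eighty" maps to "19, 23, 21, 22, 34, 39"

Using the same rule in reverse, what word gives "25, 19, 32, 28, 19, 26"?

Letters become their 1-based position plus 14 (so a→15, b→16, …).
Reversing it on 25, 19, 32, 28, 19, 26: 25→(25−14)÷1=11=k, 19→(19−14)÷1=5=e, 32→(32−14)÷1=18=r, 28→(28−14)÷1=14=n, 19→(19−14)÷1=5=e, 26→(26−14)÷1=12=l.

kernel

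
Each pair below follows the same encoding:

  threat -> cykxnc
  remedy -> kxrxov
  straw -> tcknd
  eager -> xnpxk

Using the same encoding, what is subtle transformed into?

tlwcix

Each letter's alphabet position (a=0..z=25) is mapped through 9·x+13 mod 26 — an affine cipher.
On subtle: s(18)→9·18+13≡19=t; u(20)→9·20+13≡11=l; b(1)→9·1+13≡22=w; t(19)→9·19+13≡2=c; l(11)→9·11+13≡8=i; e(4)→9·4+13≡23=x (all mod 26).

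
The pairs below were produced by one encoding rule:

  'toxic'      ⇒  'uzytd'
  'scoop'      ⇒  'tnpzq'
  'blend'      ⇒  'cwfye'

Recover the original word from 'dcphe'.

Shifts by position in toxic: pos 0: t→u (+1), pos 1: o→z (+11), pos 2: x→y (+1), pos 3: i→t (+11) — repeating every 2. The shifts repeat in a cycle of length 2: positions 0,1,… shift by +1, +11, then the pattern repeats.
Decoding dcphe: d−1=c, c−11=r, p−1=o, h−11=w, e−1=d.

crowd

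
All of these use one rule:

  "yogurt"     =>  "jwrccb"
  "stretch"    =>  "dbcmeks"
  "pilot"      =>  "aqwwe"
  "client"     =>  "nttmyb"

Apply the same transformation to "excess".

Shifts by position in yogurt: pos 0: y→j (+11), pos 1: o→w (+8), pos 2: g→r (+11), pos 3: u→c (+8) — repeating every 2. A repeating key of period 2 is used — shifts +11, +8 over and over.
Applying it to excess: e+11=p, x+8=f, c+11=n, e+8=m, s+11=d, s+8=a.

pfnmda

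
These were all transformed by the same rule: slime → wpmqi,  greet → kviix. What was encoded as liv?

Each letter is shifted forward by 4 in the alphabet (a Caesar shift of +4).
Reversing it on liv: l−4=h, i−4=e, v−4=r.

her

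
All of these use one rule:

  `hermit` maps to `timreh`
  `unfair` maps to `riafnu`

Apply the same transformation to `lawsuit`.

The output letters match the input read backwards: hermit reversed is timreh. The word is simply reversed.
On lawsuit: reverse → tiuswal.

tiuswal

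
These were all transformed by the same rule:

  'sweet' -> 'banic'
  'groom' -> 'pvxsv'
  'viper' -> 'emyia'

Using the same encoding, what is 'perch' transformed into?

yiagq

A repeating key of period 2 is used — shifts +9, +4 over and over.
On perch: p+9=y, e+4=i, r+9=a, c+4=g, h+9=q.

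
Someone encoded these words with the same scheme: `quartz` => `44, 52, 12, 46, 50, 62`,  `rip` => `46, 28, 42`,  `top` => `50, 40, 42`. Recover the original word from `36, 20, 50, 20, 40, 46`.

q(#17)→44 and u(#21)→52: differences scale by 2, so n = 2·pos + 10. With a=1..z=26, the number is 2·pos + 10.
Decoding 36, 20, 50, 20, 40, 46: 36→(36−10)÷2=13=m, 20→(20−10)÷2=5=e, 50→(50−10)÷2=20=t, 20→(20−10)÷2=5=e, 40→(40−10)÷2=15=o, 46→(46−10)÷2=18=r.

meteor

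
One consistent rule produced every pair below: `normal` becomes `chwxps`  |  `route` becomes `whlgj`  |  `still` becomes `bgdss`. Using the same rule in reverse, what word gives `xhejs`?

This is an affine cipher: with a=0,…,z=25, each position x becomes (5x+15) mod 26.
Reversing it on xhejs: x(23)→21·(23−15)≡12=m; h(7)→21·(7−15)≡14=o; e(4)→21·(4−15)≡3=d; j(9)→21·(9−15)≡4=e; s(18)→21·(18−15)≡11=l (all mod 26).

model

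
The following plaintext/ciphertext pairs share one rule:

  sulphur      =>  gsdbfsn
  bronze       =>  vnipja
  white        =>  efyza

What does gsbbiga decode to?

This is an affine cipher: with a=0,…,z=25, each position x becomes (19x+2) mod 26.
Reversing it on gsbbiga: g(6)→11·(6−2)≡18=s; s(18)→11·(18−2)≡20=u; b(1)→11·(1−2)≡15=p; b(1)→11·(1−2)≡15=p; i(8)→11·(8−2)≡14=o; g(6)→11·(6−2)≡18=s; a(0)→11·(0−2)≡4=e (all mod 26).

suppose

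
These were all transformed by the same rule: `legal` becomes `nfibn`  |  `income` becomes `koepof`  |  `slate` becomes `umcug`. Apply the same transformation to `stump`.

uuwnr

It's a Vigenère-style cipher with numeric key [2,1]: position i shifts by key[i mod 2].
For stump: s+2=u, t+1=u, u+2=w, m+1=n, p+2=r.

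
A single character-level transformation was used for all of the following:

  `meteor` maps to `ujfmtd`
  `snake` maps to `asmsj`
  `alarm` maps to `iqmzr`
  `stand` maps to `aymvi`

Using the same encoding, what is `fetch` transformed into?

njfkm

Shifts by position in meteor: pos 0: m→u (+8), pos 1: e→j (+5), pos 2: t→f (+12), pos 3: e→m (+8), pos 4: o→t (+5), pos 5: r→d (+12) — repeating every 3. A repeating key of period 3 is used — shifts +8, +5, +12 over and over.
For fetch: f+8=n, e+5=j, t+12=f, c+8=k, h+5=m.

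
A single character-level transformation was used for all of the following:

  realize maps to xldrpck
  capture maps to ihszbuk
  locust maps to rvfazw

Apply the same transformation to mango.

It's a Vigenère-style cipher with numeric key [6,7,3]: position i shifts by key[i mod 3].
Applying it to mango: m+6=s, a+7=h, n+3=q, g+6=m, o+7=v.

shqmv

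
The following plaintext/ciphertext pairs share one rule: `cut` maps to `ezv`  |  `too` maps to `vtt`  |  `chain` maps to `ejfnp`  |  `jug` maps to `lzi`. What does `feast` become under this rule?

hjfuv

The shift depends on letter class: consonant c→e is +2, but vowel u→z is +5. Vowels shift forward by 5 and consonants shift forward by 2.
On feast: f(cons)+2=h, e(vowel)+5=j, a(vowel)+5=f, s(cons)+2=u, t(cons)+2=v.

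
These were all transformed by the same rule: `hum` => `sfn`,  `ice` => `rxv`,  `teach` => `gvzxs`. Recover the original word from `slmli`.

Each pair mirrors across the alphabet (h↔s, u↔f, m↔n): positions sum to 25. Letters are reflected about the middle of the alphabet (position → 25−position): Atbash.
Decoding slmli: s↔h, l↔o, m↔n, l↔o, i↔r.

honor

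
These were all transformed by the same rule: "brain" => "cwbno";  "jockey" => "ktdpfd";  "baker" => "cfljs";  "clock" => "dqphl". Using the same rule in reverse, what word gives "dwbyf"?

The shifts repeat in a cycle of length 2: positions 0,1,… shift by +1, +5, then the pattern repeats.
Undoing it on dwbyf: d−1=c, w−5=r, b−1=a, y−5=t, f−1=e.

crate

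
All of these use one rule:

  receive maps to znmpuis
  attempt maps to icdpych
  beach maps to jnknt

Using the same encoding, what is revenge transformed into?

In receive: r→z is +8, e→n is +9, c→m is +10, e→p is +11 — the shift increases by 1 each position. The shift increases by 1 at each position, starting from +8: 8, 9, 10, ….
Applying it to revenge: r+8=z, e+9=n, v+10=f, e+11=p, n+12=z, g+13=t, e+14=s.

znfpzts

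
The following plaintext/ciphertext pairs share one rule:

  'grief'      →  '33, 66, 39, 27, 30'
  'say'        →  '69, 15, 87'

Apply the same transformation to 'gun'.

g(#7)→33 and r(#18)→66: differences scale by 3, so n = 3·pos + 12. The formula is n = 3×(alphabet index, a=1) + 12.
Applying it to gun: g=7→33, u=21→75, n=14→54.

33, 75, 54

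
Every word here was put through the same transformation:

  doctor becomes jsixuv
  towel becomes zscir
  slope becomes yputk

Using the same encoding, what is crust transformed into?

ivawz

Shifts by position in doctor: pos 0: d→j (+6), pos 1: o→s (+4), pos 2: c→i (+6), pos 3: t→x (+4) — repeating every 2. A repeating key of period 2 is used — shifts +6, +4 over and over.
Applying it to crust: c+6=i, r+4=v, u+6=a, s+4=w, t+6=z.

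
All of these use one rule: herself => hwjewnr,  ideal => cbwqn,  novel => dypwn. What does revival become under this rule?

h(7)→h(7) and e(4)→w(22) fit y≡21x+16 (mod 26); the inverse of 21 mod 26 is 5. This is an affine cipher: with a=0,…,z=25, each position x becomes (21x+16) mod 26.
For revival: r(17)→21·17+16≡9=j; e(4)→21·4+16≡22=w; v(21)→21·21+16≡15=p; i(8)→21·8+16≡2=c; v(21)→21·21+16≡15=p; a(0)→21·0+16≡16=q; l(11)→21·11+16≡13=n (all mod 26).

jwpcpqn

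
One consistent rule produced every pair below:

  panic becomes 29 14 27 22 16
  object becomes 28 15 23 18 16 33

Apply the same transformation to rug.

31 34 20

p is letter #16 and maps to 29: an offset of 13. Each letter is replaced by its alphabet position (a=1..z=26) + 13.
On rug: r=18→31, u=21→34, g=7→20.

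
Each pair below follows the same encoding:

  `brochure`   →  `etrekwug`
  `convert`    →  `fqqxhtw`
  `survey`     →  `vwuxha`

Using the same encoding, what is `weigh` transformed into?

zglik

Shifts by position in brochure: pos 0: b→e (+3), pos 1: r→t (+2), pos 2: o→r (+3), pos 3: c→e (+2) — repeating every 2. It's a Vigenère-style cipher with numeric key [3,2]: position i shifts by key[i mod 2].
Applying it to weigh: w+3=z, e+2=g, i+3=l, g+2=i, h+3=k.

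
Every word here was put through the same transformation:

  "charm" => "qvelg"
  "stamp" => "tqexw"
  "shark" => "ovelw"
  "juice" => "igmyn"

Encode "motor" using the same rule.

Two steps: reverse the string, then apply a Caesar shift of +4.
Applying it to motor: reverse → rotom; then shift: r+4=v, o+4=s, t+4=x, o+4=s, m+4=q.

vsxsq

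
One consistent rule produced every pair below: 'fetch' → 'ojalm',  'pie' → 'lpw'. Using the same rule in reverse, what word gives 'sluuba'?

The output letters match the input read backwards, each shifted +7: fetch reversed is hctef. Two steps: reverse the string, then apply a Caesar shift of +7.
Reversing it on sluuba: shift back: s−7=l, l−7=e, u−7=n, u−7=n, b−7=u, a−7=t → lennut; then reverse → tunnel.

tunnel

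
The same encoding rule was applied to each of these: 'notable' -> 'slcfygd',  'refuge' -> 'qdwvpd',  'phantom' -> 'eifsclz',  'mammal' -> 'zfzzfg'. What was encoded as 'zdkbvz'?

n(13)→s(18) and o(14)→l(11) fit y≡19x+5 (mod 26); the inverse of 19 mod 26 is 11. Treating letters as 0–25, the rule is x ↦ 19x + 5 (mod 26).
Undoing it on zdkbvz: z(25)→11·(25−5)≡12=m; d(3)→11·(3−5)≡4=e; k(10)→11·(10−5)≡3=d; b(1)→11·(1−5)≡8=i; v(21)→11·(21−5)≡20=u; z(25)→11·(25−5)≡12=m (all mod 26).

medium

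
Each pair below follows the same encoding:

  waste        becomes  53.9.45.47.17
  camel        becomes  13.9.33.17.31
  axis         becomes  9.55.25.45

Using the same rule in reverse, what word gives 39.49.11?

pub

w(#23)→53 and a(#1)→9: differences scale by 2, so n = 2·pos + 7. With a=1..z=26, the number is 2·pos + 7.
Undoing it on 39.49.11: 39→(39−7)÷2=16=p, 49→(49−7)÷2=21=u, 11→(11−7)÷2=2=b.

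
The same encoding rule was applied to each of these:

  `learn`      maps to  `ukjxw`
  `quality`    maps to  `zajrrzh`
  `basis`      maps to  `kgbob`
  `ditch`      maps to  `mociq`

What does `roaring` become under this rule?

aujxrtp

It's a Vigenère-style cipher with numeric key [9,6]: position i shifts by key[i mod 2].
On roaring: r+9=a, o+6=u, a+9=j, r+6=x, i+9=r, n+6=t, g+9=p.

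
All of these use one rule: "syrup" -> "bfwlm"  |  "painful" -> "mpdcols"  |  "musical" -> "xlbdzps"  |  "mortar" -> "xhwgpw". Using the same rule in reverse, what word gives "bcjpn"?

sneak

Each letter's alphabet position (a=0..z=25) is mapped through 5·x+15 mod 26 — an affine cipher.
Reversing it on bcjpn: b(1)→21·(1−15)≡18=s; c(2)→21·(2−15)≡13=n; j(9)→21·(9−15)≡4=e; p(15)→21·(15−15)≡0=a; n(13)→21·(13−15)≡10=k (all mod 26).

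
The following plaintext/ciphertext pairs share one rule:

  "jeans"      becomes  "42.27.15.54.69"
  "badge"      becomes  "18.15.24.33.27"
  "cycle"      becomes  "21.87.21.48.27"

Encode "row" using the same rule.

66.57.81

j(#10)→42 and e(#5)→27: differences scale by 3, so n = 3·pos + 12. The formula is n = 3×(alphabet index, a=1) + 12.
For row: r=18→66, o=15→57, w=23→81.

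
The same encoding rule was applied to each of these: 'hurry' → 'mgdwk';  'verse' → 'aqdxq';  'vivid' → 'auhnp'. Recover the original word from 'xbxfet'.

splash

A repeating key of period 3 is used — shifts +5, +12, +12 over and over.
Reversing it on xbxfet: x−5=s, b−12=p, x−12=l, f−5=a, e−12=s, t−12=h.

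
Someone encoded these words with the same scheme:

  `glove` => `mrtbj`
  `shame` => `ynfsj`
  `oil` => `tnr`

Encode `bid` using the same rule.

The shift depends on letter class: consonant g→m is +6, but vowel o→t is +5. Two shifts are in play — +5 for a/e/i/o/u, +6 for every other letter.
Applying it to bid: b(cons)+6=h, i(vowel)+5=n, d(cons)+6=j.

hnj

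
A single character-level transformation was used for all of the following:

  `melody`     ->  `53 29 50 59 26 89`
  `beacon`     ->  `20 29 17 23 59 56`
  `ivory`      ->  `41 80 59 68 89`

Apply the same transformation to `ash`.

17 71 38

m(#13)→53 and e(#5)→29: differences scale by 3, so n = 3·pos + 14. With a=1..z=26, the number is 3·pos + 14.
On ash: a=1→17, s=19→71, h=8→38.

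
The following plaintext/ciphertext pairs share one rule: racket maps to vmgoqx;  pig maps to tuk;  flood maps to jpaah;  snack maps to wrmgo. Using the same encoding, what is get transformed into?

kqx

The shift depends on letter class: consonant r→v is +4, but vowel a→m is +12. Vowels shift forward by 12 and consonants shift forward by 4.
On get: g(cons)+4=k, e(vowel)+12=q, t(cons)+4=x.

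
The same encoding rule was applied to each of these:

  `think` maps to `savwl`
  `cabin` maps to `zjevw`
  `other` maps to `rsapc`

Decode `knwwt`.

funny

t(19)→s(18) and h(7)→a(0) fit y≡21x+9 (mod 26); the inverse of 21 mod 26 is 5. Treating letters as 0–25, the rule is x ↦ 21x + 9 (mod 26).
Reversing it on knwwt: k(10)→5·(10−9)≡5=f; n(13)→5·(13−9)≡20=u; w(22)→5·(22−9)≡13=n; w(22)→5·(22−9)≡13=n; t(19)→5·(19−9)≡24=y (all mod 26).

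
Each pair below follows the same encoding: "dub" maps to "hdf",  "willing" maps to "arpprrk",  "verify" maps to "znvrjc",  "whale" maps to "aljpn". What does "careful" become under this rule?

Two shifts are in play — +9 for a/e/i/o/u, +4 for every other letter.
For careful: c(cons)+4=g, a(vowel)+9=j, r(cons)+4=v, e(vowel)+9=n, f(cons)+4=j, u(vowel)+9=d, l(cons)+4=p.

gjvnjdp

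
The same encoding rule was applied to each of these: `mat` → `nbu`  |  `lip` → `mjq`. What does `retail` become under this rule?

sfubjm

Compare letters: m→n is +1, a→b is +1, t→u is +1 — a constant shift. Every letter moves 1 place later in the alphabet, wrapping around z→a.
For retail: r+1=s, e+1=f, t+1=u, a+1=b, i+1=j, l+1=m.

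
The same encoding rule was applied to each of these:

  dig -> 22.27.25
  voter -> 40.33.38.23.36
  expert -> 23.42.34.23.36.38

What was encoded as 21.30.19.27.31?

claim

d is letter #4 and maps to 22: an offset of 18. Each letter is replaced by its alphabet position (a=1..z=26) + 18.
Decoding 21.30.19.27.31: 21→(21−18)÷1=3=c, 30→(30−18)÷1=12=l, 19→(19−18)÷1=1=a, 27→(27−18)÷1=9=i, 31→(31−18)÷1=13=m.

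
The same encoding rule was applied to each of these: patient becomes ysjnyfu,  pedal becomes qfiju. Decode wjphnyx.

sticker

Read the word backwards and shift each letter +5.
Reversing it on wjphnyx: shift back: w−5=r, j−5=e, p−5=k, h−5=c, n−5=i, y−5=t, x−5=s → rekcits; then reverse → sticker.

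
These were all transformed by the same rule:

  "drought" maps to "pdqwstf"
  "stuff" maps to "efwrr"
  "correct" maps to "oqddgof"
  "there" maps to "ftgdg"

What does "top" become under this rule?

fqb

The shift depends on letter class: consonant d→p is +12, but vowel o→q is +2. The rule splits by letter class: vowels +2, consonants +12.
For top: t(cons)+12=f, o(vowel)+2=q, p(cons)+12=b.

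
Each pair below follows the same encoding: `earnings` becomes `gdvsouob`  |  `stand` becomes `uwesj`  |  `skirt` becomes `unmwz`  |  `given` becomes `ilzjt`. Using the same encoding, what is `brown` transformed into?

dusbt

In earnings: e→g is +2, a→d is +3, r→v is +4, n→s is +5 — the shift increases by 1 each position. Letter i (0-indexed) is shifted by i+2, so successive shifts are 2, 3, 4, ….
On brown: b+2=d, r+3=u, o+4=s, w+5=b, n+6=t.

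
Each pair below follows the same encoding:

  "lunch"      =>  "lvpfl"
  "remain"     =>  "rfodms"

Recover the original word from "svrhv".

super

In lunch: l→l is +0, u→v is +1, n→p is +2, c→f is +3 — the shift increases by 1 each position. Letter i (0-indexed) is shifted by i+0, so successive shifts are 0, 1, 2, ….
Reversing it on svrhv: s−0=s, v−1=u, r−2=p, h−3=e, v−4=r.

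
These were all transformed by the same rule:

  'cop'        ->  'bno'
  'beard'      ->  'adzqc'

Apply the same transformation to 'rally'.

qzkkx

Compare letters: c→b is +25, o→n is +25, p→o is +25 — a constant shift. Every letter moves 25 places later in the alphabet, wrapping around z→a.
Applying it to rally: r+25=q, a+25=z, l+25=k, l+25=k, y+25=x.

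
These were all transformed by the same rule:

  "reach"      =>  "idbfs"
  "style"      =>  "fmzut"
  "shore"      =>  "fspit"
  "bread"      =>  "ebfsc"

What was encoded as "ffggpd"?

coffee

The output letters match the input read backwards, each shifted +1: reach reversed is hcaer. The word is reversed, then every letter is shifted forward by 1.
Decoding ffggpd: shift back: f−1=e, f−1=e, g−1=f, g−1=f, p−1=o, d−1=c → eeffoc; then reverse → coffee.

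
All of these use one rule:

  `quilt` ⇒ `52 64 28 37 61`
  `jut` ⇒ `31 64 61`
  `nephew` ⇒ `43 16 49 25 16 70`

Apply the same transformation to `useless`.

q(#17)→52 and u(#21)→64: differences scale by 3, so n = 3·pos + 1. With a=1..z=26, the number is 3·pos + 1.
On useless: u=21→64, s=19→58, e=5→16, l=12→37, e=5→16, s=19→58, s=19→58.

64 58 16 37 16 58 58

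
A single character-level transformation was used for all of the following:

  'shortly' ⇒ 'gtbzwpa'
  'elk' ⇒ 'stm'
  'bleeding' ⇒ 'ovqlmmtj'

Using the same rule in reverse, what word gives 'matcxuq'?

impulse

The output letters match the input read backwards, each shifted +8: shortly reversed is yltrohs. The word is reversed, then every letter is shifted forward by 8.
Undoing it on matcxuq: shift back: m−8=e, a−8=s, t−8=l, c−8=u, x−8=p, u−8=m, q−8=i → eslupmi; then reverse → impulse.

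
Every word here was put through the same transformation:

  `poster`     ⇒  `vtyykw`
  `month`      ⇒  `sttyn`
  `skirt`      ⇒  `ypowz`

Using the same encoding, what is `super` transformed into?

yzvjx

A repeating key of period 2 is used — shifts +6, +5 over and over.
For super: s+6=y, u+5=z, p+6=v, e+5=j, r+6=x.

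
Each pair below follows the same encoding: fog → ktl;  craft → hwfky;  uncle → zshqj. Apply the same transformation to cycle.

hdhqj

Every letter moves 5 places later in the alphabet, wrapping around z→a.
For cycle: c+5=h, y+5=d, c+5=h, l+5=q, e+5=j.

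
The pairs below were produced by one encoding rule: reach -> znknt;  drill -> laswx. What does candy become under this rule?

Each letter shifts forward by (position + 8), i.e. 8, 9, 10, … — the shift grows by one for each successive letter.
For candy: c+8=k, a+9=j, n+10=x, d+11=o, y+12=k.

kjxok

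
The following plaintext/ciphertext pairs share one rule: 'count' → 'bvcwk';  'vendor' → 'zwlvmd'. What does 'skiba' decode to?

Two steps: reverse the string, then apply a Caesar shift of +8.
Decoding skiba: shift back: s−8=k, k−8=c, i−8=a, b−8=t, a−8=s → kcats; then reverse → stack.

stack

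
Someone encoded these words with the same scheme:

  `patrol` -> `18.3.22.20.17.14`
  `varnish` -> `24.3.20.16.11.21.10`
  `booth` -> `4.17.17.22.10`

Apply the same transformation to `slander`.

21.14.3.16.6.7.20

The number is (letter's place in the alphabet, a=1) + 2.
For slander: s=19→21, l=12→14, a=1→3, n=14→16, d=4→6, e=5→7, r=18→20.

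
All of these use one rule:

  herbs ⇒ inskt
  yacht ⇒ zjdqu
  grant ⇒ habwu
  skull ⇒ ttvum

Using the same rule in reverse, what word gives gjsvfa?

farmer

The shifts repeat in a cycle of length 2: positions 0,1,… shift by +1, +9, then the pattern repeats.
Undoing it on gjsvfa: g−1=f, j−9=a, s−1=r, v−9=m, f−1=e, a−9=r.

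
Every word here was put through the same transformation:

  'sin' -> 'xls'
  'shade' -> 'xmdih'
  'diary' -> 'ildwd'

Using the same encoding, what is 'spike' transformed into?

xulph

The rule splits by letter class: vowels +3, consonants +5.
Applying it to spike: s(cons)+5=x, p(cons)+5=u, i(vowel)+3=l, k(cons)+5=p, e(vowel)+3=h.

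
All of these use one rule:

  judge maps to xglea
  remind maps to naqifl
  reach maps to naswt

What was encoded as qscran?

j(9)→x(23) and u(20)→g(6) fit y≡15x+18 (mod 26); the inverse of 15 mod 26 is 7. Treating letters as 0–25, the rule is x ↦ 15x + 18 (mod 26).
Reversing it on qscran: q(16)→7·(16−18)≡12=m; s(18)→7·(18−18)≡0=a; c(2)→7·(2−18)≡18=s; r(17)→7·(17−18)≡19=t; a(0)→7·(0−18)≡4=e; n(13)→7·(13−18)≡17=r (all mod 26).

master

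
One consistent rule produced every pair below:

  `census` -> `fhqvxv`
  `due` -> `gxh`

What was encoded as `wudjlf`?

It's a constant shift of +3 (ROT3).
Undoing it on wudjlf: w−3=t, u−3=r, d−3=a, j−3=g, l−3=i, f−3=c.

tragic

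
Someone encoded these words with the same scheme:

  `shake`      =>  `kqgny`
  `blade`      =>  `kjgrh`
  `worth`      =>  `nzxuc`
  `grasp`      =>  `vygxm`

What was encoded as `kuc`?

Read the word backwards and shift each letter +6.
Undoing it on kuc: shift back: k−6=e, u−6=o, c−6=w → eow; then reverse → woe.

woe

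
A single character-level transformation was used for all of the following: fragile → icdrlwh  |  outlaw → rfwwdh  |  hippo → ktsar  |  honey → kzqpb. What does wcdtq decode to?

Shifts by position in fragile: pos 0: f→i (+3), pos 1: r→c (+11), pos 2: a→d (+3), pos 3: g→r (+11) — repeating every 2. It's a Vigenère-style cipher with numeric key [3,11]: position i shifts by key[i mod 2].
Undoing it on wcdtq: w−3=t, c−11=r, d−3=a, t−11=i, q−3=n.

train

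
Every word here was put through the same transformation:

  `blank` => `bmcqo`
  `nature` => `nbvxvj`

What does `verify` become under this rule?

vftljd

In blank: b→b is +0, l→m is +1, a→c is +2, n→q is +3 — the shift increases by 1 each position. Letter i (0-indexed) is shifted by i+0, so successive shifts are 0, 1, 2, ….
For verify: v+0=v, e+1=f, r+2=t, i+3=l, f+4=j, y+5=d.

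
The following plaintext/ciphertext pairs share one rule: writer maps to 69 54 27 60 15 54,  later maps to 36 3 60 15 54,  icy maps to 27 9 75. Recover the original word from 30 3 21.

w(#23)→69 and r(#18)→54: differences scale by 3, so n = 3·pos + 0. The formula is n = 3×(alphabet index, a=1).
Undoing it on 30 3 21: 30→(30−0)÷3=10=j, 3→(3−0)÷3=1=a, 21→(21−0)÷3=7=g.

jag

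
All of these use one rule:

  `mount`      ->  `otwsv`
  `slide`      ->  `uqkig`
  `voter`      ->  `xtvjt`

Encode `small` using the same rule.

A repeating key of period 2 is used — shifts +2, +5 over and over.
For small: s+2=u, m+5=r, a+2=c, l+5=q, l+2=n.

urcqn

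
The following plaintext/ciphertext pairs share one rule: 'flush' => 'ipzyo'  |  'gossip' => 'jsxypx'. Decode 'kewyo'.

The shift increases by 1 at each position, starting from +3: 3, 4, 5, ….
Undoing it on kewyo: k−3=h, e−4=a, w−5=r, y−6=s, o−7=h.

harsh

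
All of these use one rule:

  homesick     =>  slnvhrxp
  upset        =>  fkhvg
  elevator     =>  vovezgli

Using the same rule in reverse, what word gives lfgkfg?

output

Each pair mirrors across the alphabet (h↔s, o↔l, m↔n): positions sum to 25. Each letter is replaced by its mirror in the alphabet: a↔z, b↔y, c↔x, and so on (the Atbash cipher).
Decoding lfgkfg: l↔o, f↔u, g↔t, k↔p, f↔u, g↔t.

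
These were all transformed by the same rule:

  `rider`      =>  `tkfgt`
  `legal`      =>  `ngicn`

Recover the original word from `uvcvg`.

state

This is a Caesar cipher with shift 2.
Reversing it on uvcvg: u−2=s, v−2=t, c−2=a, v−2=t, g−2=e.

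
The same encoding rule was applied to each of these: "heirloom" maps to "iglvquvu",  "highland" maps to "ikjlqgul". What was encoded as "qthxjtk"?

In heirloom: h→i is +1, e→g is +2, i→l is +3, r→v is +4 — the shift increases by 1 each position. The shift increases by 1 at each position, starting from +1: 1, 2, 3, ….
Undoing it on qthxjtk: q−1=p, t−2=r, h−3=e, x−4=t, j−5=e, t−6=n, k−7=d.

pretend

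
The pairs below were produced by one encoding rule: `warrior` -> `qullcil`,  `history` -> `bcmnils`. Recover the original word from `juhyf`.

Compare letters: w→q is +20, a→u is +20, r→l is +20 — a constant shift. This is a Caesar cipher with shift 20.
Undoing it on juhyf: j−20=p, u−20=a, h−20=n, y−20=e, f−20=l.

panel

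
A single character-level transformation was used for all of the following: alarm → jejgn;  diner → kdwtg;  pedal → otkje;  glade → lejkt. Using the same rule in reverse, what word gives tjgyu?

a(0)→j(9) and l(11)→e(4) fit y≡9x+9 (mod 26); the inverse of 9 mod 26 is 3. Treating letters as 0–25, the rule is x ↦ 9x + 9 (mod 26).
Decoding tjgyu: t(19)→3·(19−9)≡4=e; j(9)→3·(9−9)≡0=a; g(6)→3·(6−9)≡17=r; y(24)→3·(24−9)≡19=t; u(20)→3·(20−9)≡7=h (all mod 26).

earth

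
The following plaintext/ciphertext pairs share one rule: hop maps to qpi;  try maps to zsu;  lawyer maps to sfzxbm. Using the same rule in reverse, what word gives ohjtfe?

design

The output letters match the input read backwards, each shifted +1: hop reversed is poh. Read the word backwards and shift each letter +1.
Undoing it on ohjtfe: shift back: o−1=n, h−1=g, j−1=i, t−1=s, f−1=e, e−1=d → ngised; then reverse → design.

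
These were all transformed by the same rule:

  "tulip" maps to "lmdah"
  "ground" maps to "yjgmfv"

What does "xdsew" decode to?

flame

Compare letters: t→l is +18, u→m is +18, l→d is +18 — a constant shift. This is a Caesar cipher with shift 18.
Reversing it on xdsew: x−18=f, d−18=l, s−18=a, e−18=m, w−18=e.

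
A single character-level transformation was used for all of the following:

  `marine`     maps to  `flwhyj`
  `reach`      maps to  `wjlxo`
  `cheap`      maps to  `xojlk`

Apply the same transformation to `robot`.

This is an affine cipher: with a=0,…,z=25, each position x becomes (19x+11) mod 26.
For robot: r(17)→19·17+11≡22=w; o(14)→19·14+11≡17=r; b(1)→19·1+11≡4=e; o(14)→19·14+11≡17=r; t(19)→19·19+11≡8=i (all mod 26).

wreri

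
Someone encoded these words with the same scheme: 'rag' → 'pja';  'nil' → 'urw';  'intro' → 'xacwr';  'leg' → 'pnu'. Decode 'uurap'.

grill

The output letters match the input read backwards, each shifted +9: rag reversed is gar. Two steps: reverse the string, then apply a Caesar shift of +9.
Undoing it on uurap: shift back: u−9=l, u−9=l, r−9=i, a−9=r, p−9=g → llirg; then reverse → grill.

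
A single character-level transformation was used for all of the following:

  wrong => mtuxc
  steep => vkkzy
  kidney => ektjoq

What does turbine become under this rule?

ktohxaz

Read the word backwards and shift each letter +6.
Applying it to turbine: reverse → enibrut; then shift: e+6=k, n+6=t, i+6=o, b+6=h, r+6=x, u+6=a, t+6=z.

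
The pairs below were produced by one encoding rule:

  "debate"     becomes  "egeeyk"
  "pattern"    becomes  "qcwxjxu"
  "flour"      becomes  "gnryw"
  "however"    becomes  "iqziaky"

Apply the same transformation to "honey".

In debate: d→e is +1, e→g is +2, b→e is +3, a→e is +4 — the shift increases by 1 each position. Each letter shifts forward by (position + 1), i.e. 1, 2, 3, … — the shift grows by one for each successive letter.
For honey: h+1=i, o+2=q, n+3=q, e+4=i, y+5=d.

iqqid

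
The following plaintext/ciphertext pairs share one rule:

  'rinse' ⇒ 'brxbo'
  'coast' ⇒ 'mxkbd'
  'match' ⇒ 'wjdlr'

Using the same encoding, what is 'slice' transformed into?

Shifts by position in rinse: pos 0: r→b (+10), pos 1: i→r (+9), pos 2: n→x (+10), pos 3: s→b (+9) — repeating every 2. A repeating key of period 2 is used — shifts +10, +9 over and over.
For slice: s+10=c, l+9=u, i+10=s, c+9=l, e+10=o.

cuslo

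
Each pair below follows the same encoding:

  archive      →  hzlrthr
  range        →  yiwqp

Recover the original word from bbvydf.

utmost

In archive: a→h is +7, r→z is +8, c→l is +9, h→r is +10 — the shift increases by 1 each position. Letter i (0-indexed) is shifted by i+7, so successive shifts are 7, 8, 9, ….
Reversing it on bbvydf: b−7=u, b−8=t, v−9=m, y−10=o, d−11=s, f−12=t.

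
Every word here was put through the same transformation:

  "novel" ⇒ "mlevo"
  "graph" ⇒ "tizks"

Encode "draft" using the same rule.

wizug

Each letter is replaced by its mirror in the alphabet: a↔z, b↔y, c↔x, and so on (the Atbash cipher).
Applying it to draft: d↔w, r↔i, a↔z, f↔u, t↔g.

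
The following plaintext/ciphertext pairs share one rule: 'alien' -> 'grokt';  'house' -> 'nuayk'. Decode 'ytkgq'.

sneak

This is a Caesar cipher with shift 6.
Undoing it on ytkgq: y−6=s, t−6=n, k−6=e, g−6=a, q−6=k.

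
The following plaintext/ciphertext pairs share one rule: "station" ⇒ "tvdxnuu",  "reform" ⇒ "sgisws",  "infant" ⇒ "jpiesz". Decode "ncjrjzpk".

In station: s→t is +1, t→v is +2, a→d is +3, t→x is +4 — the shift increases by 1 each position. Each letter shifts forward by (position + 1), i.e. 1, 2, 3, … — the shift grows by one for each successive letter.
Decoding ncjrjzpk: n−1=m, c−2=a, j−3=g, r−4=n, j−5=e, z−6=t, p−7=i, k−8=c.

magnetic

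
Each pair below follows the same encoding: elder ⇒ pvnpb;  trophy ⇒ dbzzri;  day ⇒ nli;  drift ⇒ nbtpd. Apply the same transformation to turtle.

Vowels shift forward by 11 and consonants shift forward by 10.
On turtle: t(cons)+10=d, u(vowel)+11=f, r(cons)+10=b, t(cons)+10=d, l(cons)+10=v, e(vowel)+11=p.

dfbdvp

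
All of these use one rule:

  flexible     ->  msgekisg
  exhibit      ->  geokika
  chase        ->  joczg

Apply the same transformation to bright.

iyknoa

Vowels shift forward by 2 and consonants shift forward by 7.
For bright: b(cons)+7=i, r(cons)+7=y, i(vowel)+2=k, g(cons)+7=n, h(cons)+7=o, t(cons)+7=a.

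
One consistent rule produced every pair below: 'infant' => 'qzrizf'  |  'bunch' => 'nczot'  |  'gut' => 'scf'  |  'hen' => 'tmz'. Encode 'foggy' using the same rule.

The shift depends on letter class: consonant n→z is +12, but vowel i→q is +8. Vowels shift forward by 8 and consonants shift forward by 12.
On foggy: f(cons)+12=r, o(vowel)+8=w, g(cons)+12=s, g(cons)+12=s, y(cons)+12=k.

rwssk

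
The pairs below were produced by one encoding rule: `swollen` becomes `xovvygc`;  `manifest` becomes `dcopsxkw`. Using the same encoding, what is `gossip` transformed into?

zsccyq

The output letters match the input read backwards, each shifted +10: swollen reversed is nellows. The word is reversed, then every letter is shifted forward by 10.
Applying it to gossip: reverse → pissog; then shift: p+10=z, i+10=s, s+10=c, s+10=c, o+10=y, g+10=q.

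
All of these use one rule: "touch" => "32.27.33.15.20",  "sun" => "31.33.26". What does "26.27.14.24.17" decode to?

noble

t is letter #20 and maps to 32: an offset of 12. Each letter is replaced by its alphabet position (a=1..z=26) + 12.
Reversing it on 26.27.14.24.17: 26→(26−12)÷1=14=n, 27→(27−12)÷1=15=o, 14→(14−12)÷1=2=b, 24→(24−12)÷1=12=l, 17→(17−12)÷1=5=e.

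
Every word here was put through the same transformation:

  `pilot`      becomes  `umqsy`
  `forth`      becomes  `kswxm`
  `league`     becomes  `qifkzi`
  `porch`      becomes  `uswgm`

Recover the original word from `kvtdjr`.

Shifts by position in pilot: pos 0: p→u (+5), pos 1: i→m (+4), pos 2: l→q (+5), pos 3: o→s (+4) — repeating every 2. A repeating key of period 2 is used — shifts +5, +4 over and over.
Decoding kvtdjr: k−5=f, v−4=r, t−5=o, d−4=z, j−5=e, r−4=n.

frozen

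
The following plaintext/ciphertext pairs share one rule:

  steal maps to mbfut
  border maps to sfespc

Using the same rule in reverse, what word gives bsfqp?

The word is reversed, then every letter is shifted forward by 1.
Reversing it on bsfqp: shift back: b−1=a, s−1=r, f−1=e, q−1=p, p−1=o → arepo; then reverse → opera.

opera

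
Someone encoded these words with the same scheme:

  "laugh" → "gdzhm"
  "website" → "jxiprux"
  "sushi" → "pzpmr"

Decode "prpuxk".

l(11)→g(6) and a(0)→d(3) fit y≡5x+3 (mod 26); the inverse of 5 mod 26 is 21. This is an affine cipher: with a=0,…,z=25, each position x becomes (5x+3) mod 26.
Undoing it on prpuxk: p(15)→21·(15−3)≡18=s; r(17)→21·(17−3)≡8=i; p(15)→21·(15−3)≡18=s; u(20)→21·(20−3)≡19=t; x(23)→21·(23−3)≡4=e; k(10)→21·(10−3)≡17=r (all mod 26).

sister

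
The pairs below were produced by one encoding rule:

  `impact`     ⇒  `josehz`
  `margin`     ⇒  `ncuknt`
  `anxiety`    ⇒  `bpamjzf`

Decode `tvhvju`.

stereo

In impact: i→j is +1, m→o is +2, p→s is +3, a→e is +4 — the shift increases by 1 each position. Each letter shifts forward by (position + 1), i.e. 1, 2, 3, … — the shift grows by one for each successive letter.
Decoding tvhvju: t−1=s, v−2=t, h−3=e, v−4=r, j−5=e, u−6=o.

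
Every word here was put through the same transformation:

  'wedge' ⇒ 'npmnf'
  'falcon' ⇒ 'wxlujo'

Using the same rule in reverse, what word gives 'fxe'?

vow

The output letters match the input read backwards, each shifted +9: wedge reversed is egdew. Read the word backwards and shift each letter +9.
Decoding fxe: shift back: f−9=w, x−9=o, e−9=v → wov; then reverse → vow.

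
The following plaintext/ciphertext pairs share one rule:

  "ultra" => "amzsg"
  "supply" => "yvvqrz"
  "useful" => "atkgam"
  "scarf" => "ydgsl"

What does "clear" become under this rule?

Shifts by position in ultra: pos 0: u→a (+6), pos 1: l→m (+1), pos 2: t→z (+6), pos 3: r→s (+1) — repeating every 2. It's a Vigenère-style cipher with numeric key [6,1]: position i shifts by key[i mod 2].
Applying it to clear: c+6=i, l+1=m, e+6=k, a+1=b, r+6=x.

imkbx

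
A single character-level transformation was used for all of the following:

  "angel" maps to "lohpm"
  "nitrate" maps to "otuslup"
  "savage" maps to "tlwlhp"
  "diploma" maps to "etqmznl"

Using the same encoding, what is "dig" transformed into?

eth

Vowels shift forward by 11 and consonants shift forward by 1.
On dig: d(cons)+1=e, i(vowel)+11=t, g(cons)+1=h.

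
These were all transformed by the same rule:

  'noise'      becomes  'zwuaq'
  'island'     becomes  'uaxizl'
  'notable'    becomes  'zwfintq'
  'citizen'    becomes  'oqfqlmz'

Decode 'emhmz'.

seven

Shifts by position in noise: pos 0: n→z (+12), pos 1: o→w (+8), pos 2: i→u (+12), pos 3: s→a (+8) — repeating every 2. A repeating key of period 2 is used — shifts +12, +8 over and over.
Undoing it on emhmz: e−12=s, m−8=e, h−12=v, m−8=e, z−12=n.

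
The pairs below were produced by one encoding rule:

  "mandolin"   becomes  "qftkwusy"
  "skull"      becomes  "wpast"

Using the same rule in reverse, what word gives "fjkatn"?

beetle

In mandolin: m→q is +4, a→f is +5, n→t is +6, d→k is +7 — the shift increases by 1 each position. Each letter shifts forward by (position + 4), i.e. 4, 5, 6, … — the shift grows by one for each successive letter.
Undoing it on fjkatn: f−4=b, j−5=e, k−6=e, a−7=t, t−8=l, n−9=e.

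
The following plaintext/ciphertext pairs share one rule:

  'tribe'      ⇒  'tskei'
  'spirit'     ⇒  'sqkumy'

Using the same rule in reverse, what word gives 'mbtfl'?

In tribe: t→t is +0, r→s is +1, i→k is +2, b→e is +3 — the shift increases by 1 each position. Each letter shifts forward by its position index (0, 1, 2, …) — the shift grows by one for each successive letter.
Reversing it on mbtfl: m−0=m, b−1=a, t−2=r, f−3=c, l−4=h.

march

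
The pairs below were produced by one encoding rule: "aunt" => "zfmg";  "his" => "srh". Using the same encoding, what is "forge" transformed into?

Each pair mirrors across the alphabet (a↔z, u↔f, n↔m): positions sum to 25. Each letter is replaced by its mirror in the alphabet: a↔z, b↔y, c↔x, and so on (the Atbash cipher).
Applying it to forge: f↔u, o↔l, r↔i, g↔t, e↔v.

ulitv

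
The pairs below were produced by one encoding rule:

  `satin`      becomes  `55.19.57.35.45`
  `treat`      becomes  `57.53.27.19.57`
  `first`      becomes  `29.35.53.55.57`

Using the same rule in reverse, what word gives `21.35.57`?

The formula is n = 2×(alphabet index, a=1) + 17.
Decoding 21.35.57: 21→(21−17)÷2=2=b, 35→(35−17)÷2=9=i, 57→(57−17)÷2=20=t.

bit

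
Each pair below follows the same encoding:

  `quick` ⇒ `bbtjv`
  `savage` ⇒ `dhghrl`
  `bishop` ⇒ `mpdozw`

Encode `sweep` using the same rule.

Shifts by position in quick: pos 0: q→b (+11), pos 1: u→b (+7), pos 2: i→t (+11), pos 3: c→j (+7) — repeating every 2. A repeating key of period 2 is used — shifts +11, +7 over and over.
Applying it to sweep: s+11=d, w+7=d, e+11=p, e+7=l, p+11=a.

ddpla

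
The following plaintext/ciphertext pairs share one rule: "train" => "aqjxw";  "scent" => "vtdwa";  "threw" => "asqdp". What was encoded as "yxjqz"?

diary

t(19)→a(0) and r(17)→q(16) fit y≡5x+9 (mod 26); the inverse of 5 mod 26 is 21. Treating letters as 0–25, the rule is x ↦ 5x + 9 (mod 26).
Decoding yxjqz: y(24)→21·(24−9)≡3=d; x(23)→21·(23−9)≡8=i; j(9)→21·(9−9)≡0=a; q(16)→21·(16−9)≡17=r; z(25)→21·(25−9)≡24=y (all mod 26).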